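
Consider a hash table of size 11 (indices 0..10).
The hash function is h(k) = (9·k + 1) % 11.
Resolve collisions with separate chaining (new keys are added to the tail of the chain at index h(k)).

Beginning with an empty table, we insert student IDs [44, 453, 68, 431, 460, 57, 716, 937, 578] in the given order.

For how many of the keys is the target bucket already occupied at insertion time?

Insert 44: h=1, bucket 1 empty → new chain.
Insert 453: h=8, bucket 8 empty → new chain.
Insert 68: h=8, bucket 8 nonempty → append to chain.
Insert 431: h=8, bucket 8 nonempty → append to chain.
Insert 460: h=5, bucket 5 empty → new chain.
Insert 57: h=8, bucket 8 nonempty → append to chain.
Insert 716: h=10, bucket 10 empty → new chain.
Insert 937: h=8, bucket 8 nonempty → append to chain.
Insert 578: h=0, bucket 0 empty → new chain.
Final buckets:
0: 578
1: 44
2: -
3: -
4: -
5: 460
6: -
7: -
8: 453 -> 68 -> 431 -> 57 -> 937
9: -
10: 716

4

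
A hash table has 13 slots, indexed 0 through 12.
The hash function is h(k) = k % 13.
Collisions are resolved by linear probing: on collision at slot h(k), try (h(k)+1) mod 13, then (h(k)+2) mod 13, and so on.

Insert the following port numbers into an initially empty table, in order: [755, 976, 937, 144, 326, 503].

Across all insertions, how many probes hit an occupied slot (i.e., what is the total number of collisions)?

10

Insert 755: h=1, slot 1 empty => index 1.
Insert 976: h=1, slot 1 occupied => index 2.
Insert 937: h=1, slots 1,2 occupied => index 3.
Insert 144: h=1, slots 1,2,3 occupied => index 4.
Insert 326: h=1, slots 1,2,3,4 occupied => index 5.
Insert 503: h=9, slot 9 empty => index 9.
Table: [_, 755, 976, 937, 144, 326, _, _, _, 503, _, _, _]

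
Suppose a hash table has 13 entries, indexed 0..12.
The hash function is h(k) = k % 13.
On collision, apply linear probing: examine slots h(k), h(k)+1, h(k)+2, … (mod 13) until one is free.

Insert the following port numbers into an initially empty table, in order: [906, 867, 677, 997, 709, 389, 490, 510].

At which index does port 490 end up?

906 hashes to 9; slot 9 is free -> place at 9.
867 hashes to 9; 9 taken -> place at 10.
677 hashes to 1; slot 1 is free -> place at 1.
997 hashes to 9; 9,10 taken -> place at 11.
709 hashes to 7; slot 7 is free -> place at 7.
389 hashes to 12; slot 12 is free -> place at 12.
490 hashes to 9; 9,10,11,12 taken -> place at 0.
510 hashes to 3; slot 3 is free -> place at 3.
Table: [490, 677, —, 510, —, —, —, 709, —, 906, 867, 997, 389]

0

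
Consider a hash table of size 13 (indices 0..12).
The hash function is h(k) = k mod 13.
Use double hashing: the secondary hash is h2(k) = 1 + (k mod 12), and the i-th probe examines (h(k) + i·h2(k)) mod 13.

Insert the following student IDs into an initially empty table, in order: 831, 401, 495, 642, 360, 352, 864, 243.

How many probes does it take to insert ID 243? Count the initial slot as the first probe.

831: h=12 -> slot 12
401: h=11 -> slot 11
495: h=1 -> slot 1
642: h=5 -> slot 5
360: h=9 -> slot 9
352: h=1, h2=5, probe 1,6 -> slot 6
864: h=6, h2=1, probe 6,7 -> slot 7
243: h=9, h2=4, probe 9,0 -> slot 0
Table: [243, 495, -, -, -, 642, 352, 864, -, 360, -, 401, 831]

2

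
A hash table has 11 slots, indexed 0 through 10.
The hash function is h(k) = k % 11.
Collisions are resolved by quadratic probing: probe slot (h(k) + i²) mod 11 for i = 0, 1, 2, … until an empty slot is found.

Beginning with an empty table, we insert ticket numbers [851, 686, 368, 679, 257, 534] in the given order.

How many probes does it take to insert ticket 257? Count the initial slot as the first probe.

851 hashes to 4; slot 4 is free -> place at 4.
686 hashes to 4; 4 taken -> place at 5.
368 hashes to 5; 5 taken -> place at 6.
679 hashes to 8; slot 8 is free -> place at 8.
257 hashes to 4; 4,5,8 taken -> place at 2.
534 hashes to 6; 6 taken -> place at 7.
Table: [., ., 257, ., 851, 686, 368, 534, 679, ., .]

4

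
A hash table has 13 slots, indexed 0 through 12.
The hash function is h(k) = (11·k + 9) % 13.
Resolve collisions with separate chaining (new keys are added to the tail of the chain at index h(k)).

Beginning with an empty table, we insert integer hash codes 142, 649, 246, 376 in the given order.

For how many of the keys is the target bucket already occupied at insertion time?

Insert 142: h=11, bucket 11 empty → new chain.
Insert 649: h=11, bucket 11 nonempty → append to chain.
Insert 246: h=11, bucket 11 nonempty → append to chain.
Insert 376: h=11, bucket 11 nonempty → append to chain.
Final buckets:
0: _
1: _
2: _
3: _
4: _
5: _
6: _
7: _
8: _
9: _
10: _
11: 142 -> 649 -> 246 -> 376
12: _

3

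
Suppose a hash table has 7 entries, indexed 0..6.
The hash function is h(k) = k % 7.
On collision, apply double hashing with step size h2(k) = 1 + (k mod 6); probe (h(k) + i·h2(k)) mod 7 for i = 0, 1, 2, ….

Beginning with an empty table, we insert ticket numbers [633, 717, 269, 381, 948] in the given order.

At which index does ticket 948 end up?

5

633: h=3 => slot 3
717: h=3, h2=4, probe 3,0 => slot 0
269: h=3, h2=6, probe 3,2 => slot 2
381: h=3, h2=4, probe 3,0,4 => slot 4
948: h=3, h2=1, probe 3,4,5 => slot 5
Table: [717, —, 269, 633, 381, 948, —]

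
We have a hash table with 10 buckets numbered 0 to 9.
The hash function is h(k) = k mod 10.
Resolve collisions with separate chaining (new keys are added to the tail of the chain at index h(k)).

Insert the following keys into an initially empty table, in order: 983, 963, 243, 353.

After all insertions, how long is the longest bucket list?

4

Insert 983: h=3, bucket 3 empty → new chain.
Insert 963: h=3, bucket 3 nonempty → append to chain.
Insert 243: h=3, bucket 3 nonempty → append to chain.
Insert 353: h=3, bucket 3 nonempty → append to chain.
Final buckets:
0: -
1: -
2: -
3: 983 -> 963 -> 243 -> 353
4: -
5: -
6: -
7: -
8: -
9: -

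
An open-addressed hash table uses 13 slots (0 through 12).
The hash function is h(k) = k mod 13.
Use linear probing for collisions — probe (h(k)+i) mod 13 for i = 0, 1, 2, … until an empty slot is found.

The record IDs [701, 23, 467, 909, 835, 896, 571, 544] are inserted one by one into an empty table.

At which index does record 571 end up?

Insert 701: h=12, slot 12 empty → index 12.
Insert 23: h=10, slot 10 empty → index 10.
Insert 467: h=12, slot 12 occupied → index 0.
Insert 909: h=12, slots 12,0 occupied → index 1.
Insert 835: h=3, slot 3 empty → index 3.
Insert 896: h=12, slots 12,0,1 occupied → index 2.
Insert 571: h=12, slots 12,0,1,2,3 occupied → index 4.
Insert 544: h=11, slot 11 empty → index 11.
Table: [467, 909, 896, 835, 571, -, -, -, -, -, 23, 544, 701]

4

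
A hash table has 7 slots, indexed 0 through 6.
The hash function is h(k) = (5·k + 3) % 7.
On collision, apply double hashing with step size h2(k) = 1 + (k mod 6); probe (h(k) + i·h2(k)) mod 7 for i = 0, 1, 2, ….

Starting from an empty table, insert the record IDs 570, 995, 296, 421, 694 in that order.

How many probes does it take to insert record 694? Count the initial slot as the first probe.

Insert 570: h=4, slot 4 empty → index 4.
Insert 995: h=1, slot 1 empty → index 1.
Insert 296: h=6, slot 6 empty → index 6.
Insert 421: h=1, h2=2, slot 1 occupied → index 3.
Insert 694: h=1, h2=5, slots 1,6,4 occupied → index 2.
Table: [., 995, 694, 421, 570, ., 296]

4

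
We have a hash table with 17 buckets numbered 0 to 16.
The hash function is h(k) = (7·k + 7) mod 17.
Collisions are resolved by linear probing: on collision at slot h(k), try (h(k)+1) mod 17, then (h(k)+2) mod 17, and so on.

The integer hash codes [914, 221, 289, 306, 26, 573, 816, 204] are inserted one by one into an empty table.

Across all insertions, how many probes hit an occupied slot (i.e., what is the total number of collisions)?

10

914 hashes to 13; slot 13 is free -> place at 13.
221 hashes to 7; slot 7 is free -> place at 7.
289 hashes to 7; 7 taken -> place at 8.
306 hashes to 7; 7,8 taken -> place at 9.
26 hashes to 2; slot 2 is free -> place at 2.
573 hashes to 6; slot 6 is free -> place at 6.
816 hashes to 7; 7,8,9 taken -> place at 10.
204 hashes to 7; 7,8,9,10 taken -> place at 11.
Table: [_, _, 26, _, _, _, 573, 221, 289, 306, 816, 204, _, 914, _, _, _]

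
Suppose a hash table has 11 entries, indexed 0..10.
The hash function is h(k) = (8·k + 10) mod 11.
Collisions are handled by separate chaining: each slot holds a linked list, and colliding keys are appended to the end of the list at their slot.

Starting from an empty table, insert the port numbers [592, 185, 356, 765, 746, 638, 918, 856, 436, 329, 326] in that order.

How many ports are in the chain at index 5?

4

592 -> bucket 5
185 -> bucket 5 (collision)
356 -> bucket 9
765 -> bucket 3
746 -> bucket 5 (collision)
638 -> bucket 10
918 -> bucket 6
856 -> bucket 5 (collision)
436 -> bucket 0
329 -> bucket 2
326 -> bucket 0 (collision)
Final buckets:
0: 436 -> 326
1: —
2: 329
3: 765
4: —
5: 592 -> 185 -> 746 -> 856
6: 918
7: —
8: —
9: 356
10: 638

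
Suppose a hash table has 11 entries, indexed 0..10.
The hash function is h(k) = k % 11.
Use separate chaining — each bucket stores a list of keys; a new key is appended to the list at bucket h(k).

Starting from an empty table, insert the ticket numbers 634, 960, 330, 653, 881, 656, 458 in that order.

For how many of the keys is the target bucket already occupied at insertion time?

2

Insert 634: h=7, bucket 7 empty -> new chain.
Insert 960: h=3, bucket 3 empty -> new chain.
Insert 330: h=0, bucket 0 empty -> new chain.
Insert 653: h=4, bucket 4 empty -> new chain.
Insert 881: h=1, bucket 1 empty -> new chain.
Insert 656: h=7, bucket 7 nonempty -> append to chain.
Insert 458: h=7, bucket 7 nonempty -> append to chain.
Final buckets:
0: 330
1: 881
2: _
3: 960
4: 653
5: _
6: _
7: 634 -> 656 -> 458
8: _
9: _
10: _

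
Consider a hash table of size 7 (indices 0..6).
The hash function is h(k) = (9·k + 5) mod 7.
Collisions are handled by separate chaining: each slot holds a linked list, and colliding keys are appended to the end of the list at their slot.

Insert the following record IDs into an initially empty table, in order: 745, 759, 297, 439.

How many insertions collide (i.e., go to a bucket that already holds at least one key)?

745 -> bucket 4
759 -> bucket 4 (collision)
297 -> bucket 4 (collision)
439 -> bucket 1
Final buckets:
0: -
1: 439
2: -
3: -
4: 745 -> 759 -> 297
5: -
6: -

2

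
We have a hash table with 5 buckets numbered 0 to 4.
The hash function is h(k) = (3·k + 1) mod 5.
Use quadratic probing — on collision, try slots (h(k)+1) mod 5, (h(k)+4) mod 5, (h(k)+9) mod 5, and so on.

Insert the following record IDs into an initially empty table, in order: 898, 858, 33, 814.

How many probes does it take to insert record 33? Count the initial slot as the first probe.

3

Insert 898: h=0, slot 0 empty -> index 0.
Insert 858: h=0, slot 0 occupied -> index 1.
Insert 33: h=0, slots 0,1 occupied -> index 4.
Insert 814: h=3, slot 3 empty -> index 3.
Table: [898, 858, ., 814, 33]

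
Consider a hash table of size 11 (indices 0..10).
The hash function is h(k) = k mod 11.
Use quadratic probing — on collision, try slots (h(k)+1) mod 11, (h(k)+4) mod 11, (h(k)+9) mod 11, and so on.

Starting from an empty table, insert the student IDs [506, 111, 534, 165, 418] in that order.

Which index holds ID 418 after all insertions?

506: h=0 → slot 0
111: h=1 → slot 1
534: h=6 → slot 6
165: h=0, probe 0,1,4 → slot 4
418: h=0, probe 0,1,4,9 → slot 9
Table: [506, 111, -, -, 165, -, 534, -, -, 418, -]

9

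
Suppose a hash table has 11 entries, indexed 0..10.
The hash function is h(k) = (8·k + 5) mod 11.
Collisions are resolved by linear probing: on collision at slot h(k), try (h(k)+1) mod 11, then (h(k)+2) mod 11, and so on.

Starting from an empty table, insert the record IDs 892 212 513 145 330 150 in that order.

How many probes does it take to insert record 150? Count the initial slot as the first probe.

892: h=2 → slot 2
212: h=7 → slot 7
513: h=6 → slot 6
145: h=10 → slot 10
330: h=5 → slot 5
150: h=6, probe 6,7,8 → slot 8
Table: [-, -, 892, -, -, 330, 513, 212, 150, -, 145]

3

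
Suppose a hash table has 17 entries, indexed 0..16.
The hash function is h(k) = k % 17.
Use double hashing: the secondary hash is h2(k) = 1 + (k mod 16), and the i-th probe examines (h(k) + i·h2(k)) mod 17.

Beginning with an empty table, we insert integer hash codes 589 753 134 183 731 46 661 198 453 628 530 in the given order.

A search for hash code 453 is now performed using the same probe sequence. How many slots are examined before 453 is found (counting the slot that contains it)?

589 hashes to 11; slot 11 is free → place at 11.
753 hashes to 5; slot 5 is free → place at 5.
134 hashes to 15; slot 15 is free → place at 15.
183 hashes to 13; slot 13 is free → place at 13.
731 hashes to 0; slot 0 is free → place at 0.
46 hashes to 12; slot 12 is free → place at 12.
661 hashes to 15, h2=6; 15 taken → place at 4.
198 hashes to 11, h2=7; 11 taken → place at 1.
453 hashes to 11, h2=6; 11,0 taken → place at 6.
628 hashes to 16; slot 16 is free → place at 16.
530 hashes to 3; slot 3 is free → place at 3.
Table: [731, 198, —, 530, 661, 753, 453, —, —, —, —, 589, 46, 183, —, 134, 628]
Lookup 453: h=11, h2=6, probe 11,0,6 → found at 6.

3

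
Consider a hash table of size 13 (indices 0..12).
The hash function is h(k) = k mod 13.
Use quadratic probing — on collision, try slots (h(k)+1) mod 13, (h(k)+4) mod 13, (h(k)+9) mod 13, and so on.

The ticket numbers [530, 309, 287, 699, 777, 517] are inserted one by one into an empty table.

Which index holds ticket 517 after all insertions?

9

530: h=10 => slot 10
309: h=10, probe 10,11 => slot 11
287: h=1 => slot 1
699: h=10, probe 10,11,1,6 => slot 6
777: h=10, probe 10,11,1,6,0 => slot 0
517: h=10, probe 10,11,1,6,0,9 => slot 9
Table: [777, 287, _, _, _, _, 699, _, _, 517, 530, 309, _]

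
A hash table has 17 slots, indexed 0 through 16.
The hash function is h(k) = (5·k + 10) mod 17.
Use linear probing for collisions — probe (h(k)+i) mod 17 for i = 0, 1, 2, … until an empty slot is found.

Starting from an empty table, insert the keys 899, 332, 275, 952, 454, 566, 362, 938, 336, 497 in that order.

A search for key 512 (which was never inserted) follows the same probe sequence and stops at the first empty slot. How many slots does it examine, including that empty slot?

899 hashes to 0; slot 0 is free -> place at 0.
332 hashes to 4; slot 4 is free -> place at 4.
275 hashes to 8; slot 8 is free -> place at 8.
952 hashes to 10; slot 10 is free -> place at 10.
454 hashes to 2; slot 2 is free -> place at 2.
566 hashes to 1; slot 1 is free -> place at 1.
362 hashes to 1; 1,2 taken -> place at 3.
938 hashes to 8; 8 taken -> place at 9.
336 hashes to 7; slot 7 is free -> place at 7.
497 hashes to 13; slot 13 is free -> place at 13.
Table: [899, 566, 454, 362, 332, _, _, 336, 275, 938, 952, _, _, 497, _, _, _]
Lookup 512: h=3, probe 3,4,5 → slot 5 empty, not found.

3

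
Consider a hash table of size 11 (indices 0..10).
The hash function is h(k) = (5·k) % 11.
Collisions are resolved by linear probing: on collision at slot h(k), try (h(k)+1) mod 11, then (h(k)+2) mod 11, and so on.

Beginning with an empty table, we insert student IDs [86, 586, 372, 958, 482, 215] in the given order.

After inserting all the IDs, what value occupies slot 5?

86 hashes to 1; slot 1 is free => place at 1.
586 hashes to 4; slot 4 is free => place at 4.
372 hashes to 1; 1 taken => place at 2.
958 hashes to 5; slot 5 is free => place at 5.
482 hashes to 1; 1,2 taken => place at 3.
215 hashes to 8; slot 8 is free => place at 8.
Table: [-, 86, 372, 482, 586, 958, -, -, 215, -, -]

958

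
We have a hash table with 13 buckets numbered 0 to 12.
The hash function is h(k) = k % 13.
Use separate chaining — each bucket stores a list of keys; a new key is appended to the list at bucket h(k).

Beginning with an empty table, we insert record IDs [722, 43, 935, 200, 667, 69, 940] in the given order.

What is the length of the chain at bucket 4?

4

Insert 722: h=7, bucket 7 empty → new chain.
Insert 43: h=4, bucket 4 empty → new chain.
Insert 935: h=12, bucket 12 empty → new chain.
Insert 200: h=5, bucket 5 empty → new chain.
Insert 667: h=4, bucket 4 nonempty → append to chain.
Insert 69: h=4, bucket 4 nonempty → append to chain.
Insert 940: h=4, bucket 4 nonempty → append to chain.
Final buckets:
0: .
1: .
2: .
3: .
4: 43 -> 667 -> 69 -> 940
5: 200
6: .
7: 722
8: .
9: .
10: .
11: .
12: 935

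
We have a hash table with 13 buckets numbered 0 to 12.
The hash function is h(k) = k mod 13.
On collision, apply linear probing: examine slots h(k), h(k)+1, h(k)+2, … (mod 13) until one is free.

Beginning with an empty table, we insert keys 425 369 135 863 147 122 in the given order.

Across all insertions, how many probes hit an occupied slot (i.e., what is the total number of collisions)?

6

Insert 425: h=9, slot 9 empty => index 9.
Insert 369: h=5, slot 5 empty => index 5.
Insert 135: h=5, slot 5 occupied => index 6.
Insert 863: h=5, slots 5,6 occupied => index 7.
Insert 147: h=4, slot 4 empty => index 4.
Insert 122: h=5, slots 5,6,7 occupied => index 8.
Table: [_, _, _, _, 147, 369, 135, 863, 122, 425, _, _, _]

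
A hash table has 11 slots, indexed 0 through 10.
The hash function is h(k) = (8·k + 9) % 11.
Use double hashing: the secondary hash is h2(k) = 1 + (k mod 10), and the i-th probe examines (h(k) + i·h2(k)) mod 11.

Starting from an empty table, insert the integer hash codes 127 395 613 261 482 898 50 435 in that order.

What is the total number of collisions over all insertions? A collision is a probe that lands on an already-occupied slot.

Insert 127: h=2, slot 2 empty -> index 2.
Insert 395: h=1, slot 1 empty -> index 1.
Insert 613: h=7, slot 7 empty -> index 7.
Insert 261: h=7, h2=2, slot 7 occupied -> index 9.
Insert 482: h=4, slot 4 empty -> index 4.
Insert 898: h=10, slot 10 empty -> index 10.
Insert 50: h=2, h2=1, slot 2 occupied -> index 3.
Insert 435: h=2, h2=6, slot 2 occupied -> index 8.
Table: [_, 395, 127, 50, 482, _, _, 613, 435, 261, 898]

3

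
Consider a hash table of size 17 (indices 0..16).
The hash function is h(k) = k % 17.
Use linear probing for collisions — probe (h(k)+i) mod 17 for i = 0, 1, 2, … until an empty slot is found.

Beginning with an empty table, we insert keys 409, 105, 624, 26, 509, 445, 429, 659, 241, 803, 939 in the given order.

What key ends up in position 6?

241

409 hashes to 1; slot 1 is free → place at 1.
105 hashes to 3; slot 3 is free → place at 3.
624 hashes to 12; slot 12 is free → place at 12.
26 hashes to 9; slot 9 is free → place at 9.
509 hashes to 16; slot 16 is free → place at 16.
445 hashes to 3; 3 taken → place at 4.
429 hashes to 4; 4 taken → place at 5.
659 hashes to 13; slot 13 is free → place at 13.
241 hashes to 3; 3,4,5 taken → place at 6.
803 hashes to 4; 4,5,6 taken → place at 7.
939 hashes to 4; 4,5,6,7 taken → place at 8.
Table: [-, 409, -, 105, 445, 429, 241, 803, 939, 26, -, -, 624, 659, -, -, 509]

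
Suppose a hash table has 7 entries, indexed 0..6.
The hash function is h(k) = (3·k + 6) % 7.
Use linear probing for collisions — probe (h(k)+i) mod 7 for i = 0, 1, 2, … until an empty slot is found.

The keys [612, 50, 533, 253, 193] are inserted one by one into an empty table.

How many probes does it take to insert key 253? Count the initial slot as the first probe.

3

612 hashes to 1; slot 1 is free => place at 1.
50 hashes to 2; slot 2 is free => place at 2.
533 hashes to 2; 2 taken => place at 3.
253 hashes to 2; 2,3 taken => place at 4.
193 hashes to 4; 4 taken => place at 5.
Table: [., 612, 50, 533, 253, 193, .]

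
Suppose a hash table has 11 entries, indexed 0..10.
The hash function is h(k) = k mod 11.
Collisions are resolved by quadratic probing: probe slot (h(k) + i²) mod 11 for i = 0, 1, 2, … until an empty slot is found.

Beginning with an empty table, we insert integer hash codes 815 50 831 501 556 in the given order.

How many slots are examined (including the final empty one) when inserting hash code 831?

815 hashes to 1; slot 1 is free => place at 1.
50 hashes to 6; slot 6 is free => place at 6.
831 hashes to 6; 6 taken => place at 7.
501 hashes to 6; 6,7 taken => place at 10.
556 hashes to 6; 6,7,10 taken => place at 4.
Table: [—, 815, —, —, 556, —, 50, 831, —, —, 501]

2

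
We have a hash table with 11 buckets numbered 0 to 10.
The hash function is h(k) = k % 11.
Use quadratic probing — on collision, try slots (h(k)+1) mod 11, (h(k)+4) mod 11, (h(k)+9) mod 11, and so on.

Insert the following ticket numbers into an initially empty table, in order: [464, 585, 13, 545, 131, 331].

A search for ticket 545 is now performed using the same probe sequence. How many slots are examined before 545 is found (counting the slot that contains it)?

2

464 hashes to 2; slot 2 is free => place at 2.
585 hashes to 2; 2 taken => place at 3.
13 hashes to 2; 2,3 taken => place at 6.
545 hashes to 6; 6 taken => place at 7.
131 hashes to 10; slot 10 is free => place at 10.
331 hashes to 1; slot 1 is free => place at 1.
Table: [., 331, 464, 585, ., ., 13, 545, ., ., 131]
Lookup 545: h=6, probe 6,7 → found at 7.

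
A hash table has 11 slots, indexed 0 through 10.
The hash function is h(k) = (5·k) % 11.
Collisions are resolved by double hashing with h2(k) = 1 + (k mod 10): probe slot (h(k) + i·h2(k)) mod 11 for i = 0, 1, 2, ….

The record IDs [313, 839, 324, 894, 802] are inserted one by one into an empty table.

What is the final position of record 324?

313 hashes to 3; slot 3 is free → place at 3.
839 hashes to 4; slot 4 is free → place at 4.
324 hashes to 3, h2=5; 3 taken → place at 8.
894 hashes to 4, h2=5; 4 taken → place at 9.
802 hashes to 6; slot 6 is free → place at 6.
Table: [∅, ∅, ∅, 313, 839, ∅, 802, ∅, 324, 894, ∅]

8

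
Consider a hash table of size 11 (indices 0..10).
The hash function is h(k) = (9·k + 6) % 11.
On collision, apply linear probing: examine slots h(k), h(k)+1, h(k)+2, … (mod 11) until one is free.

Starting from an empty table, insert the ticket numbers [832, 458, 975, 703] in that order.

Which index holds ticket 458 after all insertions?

832: h=3 => slot 3
458: h=3, probe 3,4 => slot 4
975: h=3, probe 3,4,5 => slot 5
703: h=8 => slot 8
Table: [∅, ∅, ∅, 832, 458, 975, ∅, ∅, 703, ∅, ∅]

4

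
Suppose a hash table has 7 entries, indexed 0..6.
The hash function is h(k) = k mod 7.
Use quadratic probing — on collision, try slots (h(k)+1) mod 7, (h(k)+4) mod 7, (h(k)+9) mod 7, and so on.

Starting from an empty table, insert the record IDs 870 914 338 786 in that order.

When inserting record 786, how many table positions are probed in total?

3

870: h=2 => slot 2
914: h=4 => slot 4
338: h=2, probe 2,3 => slot 3
786: h=2, probe 2,3,6 => slot 6
Table: [., ., 870, 338, 914, ., 786]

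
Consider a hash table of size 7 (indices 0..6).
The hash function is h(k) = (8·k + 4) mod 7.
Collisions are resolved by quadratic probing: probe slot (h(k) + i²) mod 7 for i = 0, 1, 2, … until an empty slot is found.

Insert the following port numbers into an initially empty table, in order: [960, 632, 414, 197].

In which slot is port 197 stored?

960 hashes to 5; slot 5 is free → place at 5.
632 hashes to 6; slot 6 is free → place at 6.
414 hashes to 5; 5,6 taken → place at 2.
197 hashes to 5; 5,6,2 taken → place at 0.
Table: [197, ., 414, ., ., 960, 632]

0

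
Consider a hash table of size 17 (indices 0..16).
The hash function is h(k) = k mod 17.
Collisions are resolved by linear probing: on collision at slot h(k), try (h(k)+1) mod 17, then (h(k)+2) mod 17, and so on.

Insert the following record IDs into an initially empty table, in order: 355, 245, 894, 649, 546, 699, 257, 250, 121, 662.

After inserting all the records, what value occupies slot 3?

355: h=15 -> slot 15
245: h=7 -> slot 7
894: h=10 -> slot 10
649: h=3 -> slot 3
546: h=2 -> slot 2
699: h=2, probe 2,3,4 -> slot 4
257: h=2, probe 2,3,4,5 -> slot 5
250: h=12 -> slot 12
121: h=2, probe 2,3,4,5,6 -> slot 6
662: h=16 -> slot 16
Table: [∅, ∅, 546, 649, 699, 257, 121, 245, ∅, ∅, 894, ∅, 250, ∅, ∅, 355, 662]

649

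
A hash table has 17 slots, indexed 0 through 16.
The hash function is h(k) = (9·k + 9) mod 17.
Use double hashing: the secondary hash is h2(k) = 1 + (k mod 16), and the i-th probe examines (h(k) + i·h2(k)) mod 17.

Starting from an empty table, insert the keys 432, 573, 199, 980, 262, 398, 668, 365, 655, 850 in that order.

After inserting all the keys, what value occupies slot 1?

Insert 432: h=4, slot 4 empty -> index 4.
Insert 573: h=15, slot 15 empty -> index 15.
Insert 199: h=15, h2=8, slot 15 occupied -> index 6.
Insert 980: h=6, h2=5, slot 6 occupied -> index 11.
Insert 262: h=4, h2=7, slots 4,11 occupied -> index 1.
Insert 398: h=4, h2=15, slot 4 occupied -> index 2.
Insert 668: h=3, slot 3 empty -> index 3.
Insert 365: h=13, slot 13 empty -> index 13.
Insert 655: h=5, slot 5 empty -> index 5.
Insert 850: h=9, slot 9 empty -> index 9.
Table: [., 262, 398, 668, 432, 655, 199, ., ., 850, ., 980, ., 365, ., 573, .]

262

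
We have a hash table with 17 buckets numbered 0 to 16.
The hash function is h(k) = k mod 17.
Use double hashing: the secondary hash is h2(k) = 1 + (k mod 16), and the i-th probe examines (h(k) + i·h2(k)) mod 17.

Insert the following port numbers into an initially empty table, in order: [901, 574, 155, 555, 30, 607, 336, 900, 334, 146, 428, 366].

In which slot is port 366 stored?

5

901 hashes to 0; slot 0 is free => place at 0.
574 hashes to 13; slot 13 is free => place at 13.
155 hashes to 2; slot 2 is free => place at 2.
555 hashes to 11; slot 11 is free => place at 11.
30 hashes to 13, h2=15; 13,11 taken => place at 9.
607 hashes to 12; slot 12 is free => place at 12.
336 hashes to 13, h2=1; 13 taken => place at 14.
900 hashes to 16; slot 16 is free => place at 16.
334 hashes to 11, h2=15; 11,9 taken => place at 7.
146 hashes to 10; slot 10 is free => place at 10.
428 hashes to 3; slot 3 is free => place at 3.
366 hashes to 9, h2=15; 9,7 taken => place at 5.
Table: [901, —, 155, 428, —, 366, —, 334, —, 30, 146, 555, 607, 574, 336, —, 900]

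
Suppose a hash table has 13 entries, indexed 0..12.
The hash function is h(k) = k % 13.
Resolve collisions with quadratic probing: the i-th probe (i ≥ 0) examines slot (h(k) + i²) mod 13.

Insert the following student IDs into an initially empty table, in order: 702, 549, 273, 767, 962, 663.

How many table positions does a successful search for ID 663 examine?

702 hashes to 0; slot 0 is free -> place at 0.
549 hashes to 3; slot 3 is free -> place at 3.
273 hashes to 0; 0 taken -> place at 1.
767 hashes to 0; 0,1 taken -> place at 4.
962 hashes to 0; 0,1,4 taken -> place at 9.
663 hashes to 0; 0,1,4,9,3 taken -> place at 12.
Table: [702, 273, _, 549, 767, _, _, _, _, 962, _, _, 663]
Lookup 663: h=0, probe 0,1,4,9,3,12 → found at 12.

6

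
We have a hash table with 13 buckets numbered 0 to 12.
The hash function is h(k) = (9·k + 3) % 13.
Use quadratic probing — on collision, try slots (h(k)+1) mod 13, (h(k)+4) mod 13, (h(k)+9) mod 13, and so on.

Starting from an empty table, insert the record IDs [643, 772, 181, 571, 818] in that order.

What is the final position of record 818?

Insert 643: h=5, slot 5 empty → index 5.
Insert 772: h=9, slot 9 empty → index 9.
Insert 181: h=7, slot 7 empty → index 7.
Insert 571: h=7, slot 7 occupied → index 8.
Insert 818: h=7, slots 7,8 occupied → index 11.
Table: [_, _, _, _, _, 643, _, 181, 571, 772, _, 818, _]

11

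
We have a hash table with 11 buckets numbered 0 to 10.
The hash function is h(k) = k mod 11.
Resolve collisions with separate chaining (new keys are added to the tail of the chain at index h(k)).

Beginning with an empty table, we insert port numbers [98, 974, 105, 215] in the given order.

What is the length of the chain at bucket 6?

3

98 → bucket 10
974 → bucket 6
105 → bucket 6 (collision)
215 → bucket 6 (collision)
Final buckets:
0: _
1: _
2: _
3: _
4: _
5: _
6: 974 -> 105 -> 215
7: _
8: _
9: _
10: 98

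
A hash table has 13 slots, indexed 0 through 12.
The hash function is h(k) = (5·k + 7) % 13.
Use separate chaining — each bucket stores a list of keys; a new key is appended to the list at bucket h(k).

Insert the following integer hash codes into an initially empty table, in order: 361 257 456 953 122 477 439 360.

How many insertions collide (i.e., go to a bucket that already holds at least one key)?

361 → bucket 5
257 → bucket 5 (collision)
456 → bucket 12
953 → bucket 1
122 → bucket 6
477 → bucket 0
439 → bucket 5 (collision)
360 → bucket 0 (collision)
Final buckets:
0: 477 -> 360
1: 953
2: .
3: .
4: .
5: 361 -> 257 -> 439
6: 122
7: .
8: .
9: .
10: .
11: .
12: 456

3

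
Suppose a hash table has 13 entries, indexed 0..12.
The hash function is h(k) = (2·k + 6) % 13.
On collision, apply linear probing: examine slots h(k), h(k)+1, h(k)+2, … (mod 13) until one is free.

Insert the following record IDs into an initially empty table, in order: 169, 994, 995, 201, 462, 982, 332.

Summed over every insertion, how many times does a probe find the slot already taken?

12

169: h=6 => slot 6
994: h=5 => slot 5
995: h=7 => slot 7
201: h=5, probe 5,6,7,8 => slot 8
462: h=7, probe 7,8,9 => slot 9
982: h=7, probe 7,8,9,10 => slot 10
332: h=7, probe 7,8,9,10,11 => slot 11
Table: [—, —, —, —, —, 994, 169, 995, 201, 462, 982, 332, —]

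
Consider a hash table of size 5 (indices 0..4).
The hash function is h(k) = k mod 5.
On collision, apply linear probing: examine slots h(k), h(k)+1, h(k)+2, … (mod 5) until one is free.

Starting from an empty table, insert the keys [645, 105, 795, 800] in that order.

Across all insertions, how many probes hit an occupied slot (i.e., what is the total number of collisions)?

6

645: h=0 => slot 0
105: h=0, probe 0,1 => slot 1
795: h=0, probe 0,1,2 => slot 2
800: h=0, probe 0,1,2,3 => slot 3
Table: [645, 105, 795, 800, _]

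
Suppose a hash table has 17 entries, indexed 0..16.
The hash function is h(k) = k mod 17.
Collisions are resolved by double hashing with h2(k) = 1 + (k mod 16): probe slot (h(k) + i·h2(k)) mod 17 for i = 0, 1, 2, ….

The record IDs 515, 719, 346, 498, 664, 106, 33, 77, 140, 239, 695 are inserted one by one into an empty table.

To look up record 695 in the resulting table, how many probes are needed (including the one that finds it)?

515: h=5 -> slot 5
719: h=5, h2=16, probe 5,4 -> slot 4
346: h=6 -> slot 6
498: h=5, h2=3, probe 5,8 -> slot 8
664: h=1 -> slot 1
106: h=4, h2=11, probe 4,15 -> slot 15
33: h=16 -> slot 16
77: h=9 -> slot 9
140: h=4, h2=13, probe 4,0 -> slot 0
239: h=1, h2=16, probe 1,0,16,15,14 -> slot 14
695: h=15, h2=8, probe 15,6,14,5,13 -> slot 13
Table: [140, 664, _, _, 719, 515, 346, _, 498, 77, _, _, _, 695, 239, 106, 33]
Lookup 695: h=15, h2=8, probe 15,6,14,5,13 → found at 13.

5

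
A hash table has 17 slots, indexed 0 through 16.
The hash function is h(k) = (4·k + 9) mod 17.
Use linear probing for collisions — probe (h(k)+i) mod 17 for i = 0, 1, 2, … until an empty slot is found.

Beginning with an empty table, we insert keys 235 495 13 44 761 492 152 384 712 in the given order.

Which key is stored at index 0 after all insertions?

235: h=14 => slot 14
495: h=0 => slot 0
13: h=10 => slot 10
44: h=15 => slot 15
761: h=10, probe 10,11 => slot 11
492: h=5 => slot 5
152: h=5, probe 5,6 => slot 6
384: h=15, probe 15,16 => slot 16
712: h=1 => slot 1
Table: [495, 712, ∅, ∅, ∅, 492, 152, ∅, ∅, ∅, 13, 761, ∅, ∅, 235, 44, 384]

495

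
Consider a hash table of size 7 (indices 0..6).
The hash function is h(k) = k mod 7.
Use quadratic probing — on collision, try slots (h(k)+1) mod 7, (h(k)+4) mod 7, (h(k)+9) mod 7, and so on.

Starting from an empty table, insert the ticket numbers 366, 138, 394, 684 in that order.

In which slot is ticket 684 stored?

Insert 366: h=2, slot 2 empty -> index 2.
Insert 138: h=5, slot 5 empty -> index 5.
Insert 394: h=2, slot 2 occupied -> index 3.
Insert 684: h=5, slot 5 occupied -> index 6.
Table: [-, -, 366, 394, -, 138, 684]

6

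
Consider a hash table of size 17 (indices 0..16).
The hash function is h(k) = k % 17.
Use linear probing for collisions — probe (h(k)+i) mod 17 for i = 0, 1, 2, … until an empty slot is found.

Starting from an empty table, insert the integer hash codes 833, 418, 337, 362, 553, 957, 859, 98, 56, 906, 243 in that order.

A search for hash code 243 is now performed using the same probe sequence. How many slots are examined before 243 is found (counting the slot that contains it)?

833 hashes to 0; slot 0 is free => place at 0.
418 hashes to 10; slot 10 is free => place at 10.
337 hashes to 14; slot 14 is free => place at 14.
362 hashes to 5; slot 5 is free => place at 5.
553 hashes to 9; slot 9 is free => place at 9.
957 hashes to 5; 5 taken => place at 6.
859 hashes to 9; 9,10 taken => place at 11.
98 hashes to 13; slot 13 is free => place at 13.
56 hashes to 5; 5,6 taken => place at 7.
906 hashes to 5; 5,6,7 taken => place at 8.
243 hashes to 5; 5,6,7,8,9,10,11 taken => place at 12.
Table: [833, —, —, —, —, 362, 957, 56, 906, 553, 418, 859, 243, 98, 337, —, —]
Lookup 243: h=5, probe 5,6,7,8,9,10,11,12 → found at 12.

8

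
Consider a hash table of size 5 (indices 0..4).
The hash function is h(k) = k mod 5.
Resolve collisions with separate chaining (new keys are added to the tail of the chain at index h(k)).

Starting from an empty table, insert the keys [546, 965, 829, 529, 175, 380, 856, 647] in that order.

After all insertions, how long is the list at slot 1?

2

546 -> bucket 1
965 -> bucket 0
829 -> bucket 4
529 -> bucket 4 (collision)
175 -> bucket 0 (collision)
380 -> bucket 0 (collision)
856 -> bucket 1 (collision)
647 -> bucket 2
Final buckets:
0: 965 -> 175 -> 380
1: 546 -> 856
2: 647
3: ∅
4: 829 -> 529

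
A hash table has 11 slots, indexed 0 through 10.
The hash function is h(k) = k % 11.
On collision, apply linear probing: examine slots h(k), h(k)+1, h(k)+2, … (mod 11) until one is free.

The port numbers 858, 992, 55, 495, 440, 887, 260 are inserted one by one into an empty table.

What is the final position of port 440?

Insert 858: h=0, slot 0 empty -> index 0.
Insert 992: h=2, slot 2 empty -> index 2.
Insert 55: h=0, slot 0 occupied -> index 1.
Insert 495: h=0, slots 0,1,2 occupied -> index 3.
Insert 440: h=0, slots 0,1,2,3 occupied -> index 4.
Insert 887: h=7, slot 7 empty -> index 7.
Insert 260: h=7, slot 7 occupied -> index 8.
Table: [858, 55, 992, 495, 440, —, —, 887, 260, —, —]

4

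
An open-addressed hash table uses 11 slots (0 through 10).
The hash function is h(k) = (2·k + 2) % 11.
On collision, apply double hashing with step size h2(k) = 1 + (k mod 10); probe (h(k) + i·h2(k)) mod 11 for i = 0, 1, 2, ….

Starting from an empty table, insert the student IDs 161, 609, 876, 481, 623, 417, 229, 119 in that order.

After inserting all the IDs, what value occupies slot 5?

161

Insert 161: h=5, slot 5 empty → index 5.
Insert 609: h=10, slot 10 empty → index 10.
Insert 876: h=5, h2=7, slot 5 occupied → index 1.
Insert 481: h=7, slot 7 empty → index 7.
Insert 623: h=5, h2=4, slot 5 occupied → index 9.
Insert 417: h=0, slot 0 empty → index 0.
Insert 229: h=9, h2=10, slot 9 occupied → index 8.
Insert 119: h=9, h2=10, slots 9,8,7 occupied → index 6.
Table: [417, 876, ., ., ., 161, 119, 481, 229, 623, 609]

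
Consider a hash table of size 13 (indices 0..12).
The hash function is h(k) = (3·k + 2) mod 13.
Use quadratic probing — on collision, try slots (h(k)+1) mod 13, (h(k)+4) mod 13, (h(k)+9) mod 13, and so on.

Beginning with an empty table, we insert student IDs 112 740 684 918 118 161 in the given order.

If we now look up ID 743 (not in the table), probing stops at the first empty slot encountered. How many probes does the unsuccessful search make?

2

112 hashes to 0; slot 0 is free -> place at 0.
740 hashes to 12; slot 12 is free -> place at 12.
684 hashes to 0; 0 taken -> place at 1.
918 hashes to 0; 0,1 taken -> place at 4.
118 hashes to 5; slot 5 is free -> place at 5.
161 hashes to 4; 4,5 taken -> place at 8.
Table: [112, 684, ∅, ∅, 918, 118, ∅, ∅, 161, ∅, ∅, ∅, 740]
Lookup 743: h=8, probe 8,9 → slot 9 empty, not found.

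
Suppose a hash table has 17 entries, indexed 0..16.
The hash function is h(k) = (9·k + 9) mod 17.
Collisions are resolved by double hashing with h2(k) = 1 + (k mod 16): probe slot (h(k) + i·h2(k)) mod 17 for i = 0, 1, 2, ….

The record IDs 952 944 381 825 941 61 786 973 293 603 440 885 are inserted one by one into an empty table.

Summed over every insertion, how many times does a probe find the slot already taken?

7

952 hashes to 9; slot 9 is free -> place at 9.
944 hashes to 5; slot 5 is free -> place at 5.
381 hashes to 4; slot 4 is free -> place at 4.
825 hashes to 5, h2=10; 5 taken -> place at 15.
941 hashes to 12; slot 12 is free -> place at 12.
61 hashes to 14; slot 14 is free -> place at 14.
786 hashes to 11; slot 11 is free -> place at 11.
973 hashes to 11, h2=14; 11 taken -> place at 8.
293 hashes to 11, h2=6; 11 taken -> place at 0.
603 hashes to 13; slot 13 is free -> place at 13.
440 hashes to 8, h2=9; 8,0,9 taken -> place at 1.
885 hashes to 1, h2=6; 1 taken -> place at 7.
Table: [293, 440, -, -, 381, 944, -, 885, 973, 952, -, 786, 941, 603, 61, 825, -]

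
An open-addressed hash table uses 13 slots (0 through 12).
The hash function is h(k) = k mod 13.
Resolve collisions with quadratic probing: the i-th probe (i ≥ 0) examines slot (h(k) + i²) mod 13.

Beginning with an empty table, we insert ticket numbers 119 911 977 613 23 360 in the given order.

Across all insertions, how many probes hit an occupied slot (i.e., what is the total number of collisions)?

3

119 hashes to 2; slot 2 is free → place at 2.
911 hashes to 1; slot 1 is free → place at 1.
977 hashes to 2; 2 taken → place at 3.
613 hashes to 2; 2,3 taken → place at 6.
23 hashes to 10; slot 10 is free → place at 10.
360 hashes to 9; slot 9 is free → place at 9.
Table: [_, 911, 119, 977, _, _, 613, _, _, 360, 23, _, _]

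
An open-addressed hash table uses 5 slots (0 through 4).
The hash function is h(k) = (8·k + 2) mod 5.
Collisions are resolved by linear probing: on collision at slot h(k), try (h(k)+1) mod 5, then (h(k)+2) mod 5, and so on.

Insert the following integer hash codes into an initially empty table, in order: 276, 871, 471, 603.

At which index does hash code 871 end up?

276 hashes to 0; slot 0 is free => place at 0.
871 hashes to 0; 0 taken => place at 1.
471 hashes to 0; 0,1 taken => place at 2.
603 hashes to 1; 1,2 taken => place at 3.
Table: [276, 871, 471, 603, —]

1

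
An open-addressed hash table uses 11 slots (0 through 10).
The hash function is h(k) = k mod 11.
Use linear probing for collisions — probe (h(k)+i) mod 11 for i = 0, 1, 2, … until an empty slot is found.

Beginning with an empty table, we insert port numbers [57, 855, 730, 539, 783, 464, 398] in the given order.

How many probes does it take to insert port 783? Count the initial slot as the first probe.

2

57: h=2 -> slot 2
855: h=8 -> slot 8
730: h=4 -> slot 4
539: h=0 -> slot 0
783: h=2, probe 2,3 -> slot 3
464: h=2, probe 2,3,4,5 -> slot 5
398: h=2, probe 2,3,4,5,6 -> slot 6
Table: [539, ∅, 57, 783, 730, 464, 398, ∅, 855, ∅, ∅]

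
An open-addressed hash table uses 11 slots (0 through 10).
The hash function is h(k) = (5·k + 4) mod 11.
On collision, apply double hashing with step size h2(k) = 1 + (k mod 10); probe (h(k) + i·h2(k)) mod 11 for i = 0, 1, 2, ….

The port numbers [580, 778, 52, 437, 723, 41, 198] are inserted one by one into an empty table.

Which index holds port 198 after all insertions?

580: h=0 → slot 0
778: h=0, h2=9, probe 0,9 → slot 9
52: h=0, h2=3, probe 0,3 → slot 3
437: h=0, h2=8, probe 0,8 → slot 8
723: h=0, h2=4, probe 0,4 → slot 4
41: h=0, h2=2, probe 0,2 → slot 2
198: h=4, h2=9, probe 4,2,0,9,7 → slot 7
Table: [580, —, 41, 52, 723, —, —, 198, 437, 778, —]

7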